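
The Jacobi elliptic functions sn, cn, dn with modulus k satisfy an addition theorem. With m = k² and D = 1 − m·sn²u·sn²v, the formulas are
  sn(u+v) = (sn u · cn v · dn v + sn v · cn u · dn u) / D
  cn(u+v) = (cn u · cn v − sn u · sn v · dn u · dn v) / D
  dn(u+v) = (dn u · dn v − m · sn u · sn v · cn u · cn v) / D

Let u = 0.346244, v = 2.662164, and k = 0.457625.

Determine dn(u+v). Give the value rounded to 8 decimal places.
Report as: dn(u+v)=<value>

sn u = 0.3380377437124062, cn u = 0.9411325538019741, dn u = 0.9879623498488673
sn v = 0.6109137511375991, cn v = -0.7916971571699545, dn v = 0.9601254853321139
m = k² = 0.209420640625
D = 1 − m·sn²u·sn²v = 0.9910688028958177
dn(u+v) = (dn u·dn v − m·sn u·sn v·cn u·cn v)/D = 0.9807914604958236/0.9910688028958177 = 0.9896300414562898

dn(u+v)=0.98963004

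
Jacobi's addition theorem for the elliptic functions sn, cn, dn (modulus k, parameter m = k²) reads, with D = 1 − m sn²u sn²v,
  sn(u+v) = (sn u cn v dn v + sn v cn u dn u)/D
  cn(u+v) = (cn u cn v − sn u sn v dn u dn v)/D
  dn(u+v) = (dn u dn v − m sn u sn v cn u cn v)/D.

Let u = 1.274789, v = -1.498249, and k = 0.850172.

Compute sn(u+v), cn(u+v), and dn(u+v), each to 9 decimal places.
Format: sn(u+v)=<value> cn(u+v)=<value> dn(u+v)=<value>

sn u = 0.88869233659604, cn u = 0.4585040140232916, dn u = 0.6551009706564627
sn v = -0.9438401457453259, cn v = 0.3304024504743298, dn v = 0.5967510110999549
m = k² = 0.722792429584
D = 1 − m·sn²u·sn²v = 0.4914737719382456
sn(u+v) = (sn u·cn v·dn v + sn v·cn u·dn u)/D = -0.1082762025917603/0.4914737719382456 = -0.2203092184649995
cn(u+v) = (cn u·cn v − sn u·sn v·dn u·dn v)/D = 0.4793983025163051/0.4914737719382456 = 0.9754300837370873
dn(u+v) = (dn u·dn v − m·sn u·sn v·cn u·cn v)/D = 0.482775973761634/0.4914737719382456 = 0.9823026198482378

sn(u+v)=-0.220309218 cn(u+v)=0.975430084 dn(u+v)=0.982302620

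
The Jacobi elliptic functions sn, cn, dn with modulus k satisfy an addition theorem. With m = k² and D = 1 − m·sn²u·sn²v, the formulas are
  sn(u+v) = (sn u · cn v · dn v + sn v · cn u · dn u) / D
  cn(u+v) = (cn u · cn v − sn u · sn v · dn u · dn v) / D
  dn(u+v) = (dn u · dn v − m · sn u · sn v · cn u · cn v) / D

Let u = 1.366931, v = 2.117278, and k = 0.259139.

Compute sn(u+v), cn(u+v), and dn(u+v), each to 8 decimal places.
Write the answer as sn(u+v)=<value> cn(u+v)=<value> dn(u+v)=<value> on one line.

sn u = 0.9751247382836173, cn u = 0.2216568175971741, dn u = 0.9675465486395163
sn v = 0.8762497506454036, cn v = -0.4818572138028734, dn v = 0.9738783267101863
m = k² = 0.067153021321
D = 1 − m·sn²u·sn²v = 0.9509722773628826
sn(u+v) = (sn u·cn v·dn v + sn v·cn u·dn u)/D = -0.2696736722595493/0.9509722773628826 = -0.28357679679935
cn(u+v) = (cn u·cn v − sn u·sn v·dn u·dn v)/D = -0.9119344180382691/0.9509722773628826 = -0.9589495295984143
dn(u+v) = (dn u·dn v − m·sn u·sn v·cn u·cn v)/D = 0.9484010983808167/0.9509722773628826 = 0.9972962629476477

sn(u+v)=-0.28357680 cn(u+v)=-0.95894953 dn(u+v)=0.99729626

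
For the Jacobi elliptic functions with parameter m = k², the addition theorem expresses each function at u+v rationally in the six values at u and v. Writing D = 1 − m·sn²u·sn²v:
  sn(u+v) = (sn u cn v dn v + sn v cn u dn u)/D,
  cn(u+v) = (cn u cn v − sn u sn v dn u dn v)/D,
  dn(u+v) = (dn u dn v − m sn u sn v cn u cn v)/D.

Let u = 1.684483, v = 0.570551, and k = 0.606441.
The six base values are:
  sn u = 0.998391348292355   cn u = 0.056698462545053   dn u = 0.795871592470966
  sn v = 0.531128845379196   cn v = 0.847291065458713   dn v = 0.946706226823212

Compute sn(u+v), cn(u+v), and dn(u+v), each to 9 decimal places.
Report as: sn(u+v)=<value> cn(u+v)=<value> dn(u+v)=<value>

m = k² = 0.367770686481
D = 1 − m·sn²u·sn²v = 0.8965861980399119
sn(u+v) = (sn u·cn v·dn v + sn v·cn u·dn u)/D = 0.824812398106156/0.8965861980399119 = 0.9199476859105511
cn(u+v) = (cn u·cn v − sn u·sn v·dn u·dn v)/D = -0.351498674885178/0.8965861980399119 = -0.3920411396624365
dn(u+v) = (dn u·dn v − m·sn u·sn v·cn u·cn v)/D = 0.7440878408988805/0.8965861980399119 = 0.8299122187309838

sn(u+v)=0.919947686 cn(u+v)=-0.392041140 dn(u+v)=0.829912219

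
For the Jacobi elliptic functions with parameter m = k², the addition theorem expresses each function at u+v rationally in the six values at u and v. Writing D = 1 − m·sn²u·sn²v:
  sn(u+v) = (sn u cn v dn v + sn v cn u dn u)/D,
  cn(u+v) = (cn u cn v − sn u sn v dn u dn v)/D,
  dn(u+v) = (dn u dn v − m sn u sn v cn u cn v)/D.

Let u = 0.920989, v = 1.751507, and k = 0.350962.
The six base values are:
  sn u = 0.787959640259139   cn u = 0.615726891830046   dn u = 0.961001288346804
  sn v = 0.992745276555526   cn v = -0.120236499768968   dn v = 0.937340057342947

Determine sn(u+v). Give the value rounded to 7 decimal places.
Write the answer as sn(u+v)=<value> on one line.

sn(u+v)=0.5392612

m = k² = 0.123174325444
D = 1 − m·sn²u·sn²v = 0.9246290832276229
sn(u+v) = (sn u·cn v·dn v + sn v·cn u·dn u)/D = 0.4986166008740496/0.9246290832276229 = 0.5392612128676699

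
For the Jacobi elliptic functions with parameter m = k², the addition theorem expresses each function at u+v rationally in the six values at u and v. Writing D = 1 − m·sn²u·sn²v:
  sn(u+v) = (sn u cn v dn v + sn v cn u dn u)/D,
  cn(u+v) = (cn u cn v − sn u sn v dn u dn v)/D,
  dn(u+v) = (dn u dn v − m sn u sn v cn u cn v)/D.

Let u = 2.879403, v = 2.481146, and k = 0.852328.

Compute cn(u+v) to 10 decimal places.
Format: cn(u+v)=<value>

cn(u+v)=-0.5451237927

sn u = 0.9102766933583304, cn u = -0.4140004124739784, dn u = 0.6309121049944555
sn v = 0.9812669235903531, cn v = -0.1926531200565516, dn v = 0.5481786374901051
m = k² = 0.726463019584
D = 1 − m·sn²u·sn²v = 0.42039159059099
cn(u+v) = (cn u·cn v − sn u·sn v·dn u·dn v)/D = -0.2291654582919052/0.42039159059099 = -0.5451237927232143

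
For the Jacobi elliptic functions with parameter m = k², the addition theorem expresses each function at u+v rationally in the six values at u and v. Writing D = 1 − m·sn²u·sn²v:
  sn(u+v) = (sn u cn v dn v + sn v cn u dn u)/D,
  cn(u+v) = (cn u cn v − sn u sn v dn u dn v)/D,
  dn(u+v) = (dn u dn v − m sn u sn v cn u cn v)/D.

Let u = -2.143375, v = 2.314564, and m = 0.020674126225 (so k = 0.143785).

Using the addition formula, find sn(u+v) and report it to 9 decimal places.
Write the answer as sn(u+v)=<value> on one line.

sn u = -0.8477456740771283, cn u = -0.5304029337056077, dn u = 0.9925432329670026
sn v = 0.7457538648207736, cn v = -0.6662215645750889, dn v = 0.9942344335984771
m = k² = 0.020674126225
D = 1 − m·sn²u·sn²v = 0.9917367792758831
sn(u+v) = (sn u·cn v·dn v + sn v·cn u·dn u)/D = 0.1689296223270085/0.9917367792758831 = 0.1703371558432596

sn(u+v)=0.170337156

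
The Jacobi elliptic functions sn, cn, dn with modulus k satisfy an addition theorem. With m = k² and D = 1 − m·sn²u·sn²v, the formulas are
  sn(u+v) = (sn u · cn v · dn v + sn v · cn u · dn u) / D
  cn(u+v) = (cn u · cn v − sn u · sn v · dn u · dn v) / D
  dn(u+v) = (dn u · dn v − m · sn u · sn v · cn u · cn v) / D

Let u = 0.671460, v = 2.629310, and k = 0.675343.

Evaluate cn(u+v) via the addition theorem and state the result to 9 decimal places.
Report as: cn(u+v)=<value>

sn u = 0.6056442989821096, cn u = 0.7957354982093416, dn u = 0.9125264774034742
sn v = 0.8103554307299243, cn v = -0.5859386280887435, dn v = 0.8369575144724305
m = k² = 0.456088167649
D = 1 − m·sn²u·sn²v = 0.8901411201934443
cn(u+v) = (cn u·cn v − sn u·sn v·dn u·dn v)/D = -0.8410888335399686/0.8901411201934443 = -0.9448938089245717

cn(u+v)=-0.944893809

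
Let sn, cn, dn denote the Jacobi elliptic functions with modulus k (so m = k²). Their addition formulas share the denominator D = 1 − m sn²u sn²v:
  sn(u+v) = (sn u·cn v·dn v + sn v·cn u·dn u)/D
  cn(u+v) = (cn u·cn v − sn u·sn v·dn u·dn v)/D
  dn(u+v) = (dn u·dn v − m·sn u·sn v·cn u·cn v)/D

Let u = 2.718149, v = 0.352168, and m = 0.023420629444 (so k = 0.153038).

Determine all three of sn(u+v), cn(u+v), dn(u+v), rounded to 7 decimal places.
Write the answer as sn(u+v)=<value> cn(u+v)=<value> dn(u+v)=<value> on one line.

sn(u+v)=0.0897926 cn(u+v)=-0.9959605 dn(u+v)=0.9999056

sn u = 0.4275314035105697, cn u = -0.9040004972411699, dn u = 0.9978572566871183
sn v = 0.344777472577772, cn v = 0.9386844487914369, dn v = 0.9986070070432911
m = k² = 0.023420629444
D = 1 − m·sn²u·sn²v = 0.9994911235331362
sn(u+v) = (sn u·cn v·dn v + sn v·cn u·dn u)/D = 0.08974688943911753/0.9994911235331362 = 0.0897925827713888
cn(u+v) = (cn u·cn v − sn u·sn v·dn u·dn v)/D = -0.9954536663539563/0.9994911235331362 = -0.9959604872078226
dn(u+v) = (dn u·dn v − m·sn u·sn v·cn u·cn v)/D = 0.9993967502769613/0.9994911235331362 = 0.999905578695045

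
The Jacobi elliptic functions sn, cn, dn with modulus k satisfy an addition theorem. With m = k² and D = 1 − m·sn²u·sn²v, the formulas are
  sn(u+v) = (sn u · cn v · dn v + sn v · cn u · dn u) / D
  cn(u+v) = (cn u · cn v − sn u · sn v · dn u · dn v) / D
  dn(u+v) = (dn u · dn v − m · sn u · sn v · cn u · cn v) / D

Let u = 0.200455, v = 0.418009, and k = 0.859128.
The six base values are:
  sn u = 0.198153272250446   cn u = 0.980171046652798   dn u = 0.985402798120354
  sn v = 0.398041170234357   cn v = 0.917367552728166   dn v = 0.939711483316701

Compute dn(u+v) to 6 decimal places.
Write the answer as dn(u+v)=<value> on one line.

m = k² = 0.738100920384
D = 1 − m·sn²u·sn²v = 0.9954082923115565
dn(u+v) = (dn u·dn v − m·sn u·sn v·cn u·cn v)/D = 0.8736475134505849/0.9954082923115565 = 0.8776775522150651

dn(u+v)=0.877678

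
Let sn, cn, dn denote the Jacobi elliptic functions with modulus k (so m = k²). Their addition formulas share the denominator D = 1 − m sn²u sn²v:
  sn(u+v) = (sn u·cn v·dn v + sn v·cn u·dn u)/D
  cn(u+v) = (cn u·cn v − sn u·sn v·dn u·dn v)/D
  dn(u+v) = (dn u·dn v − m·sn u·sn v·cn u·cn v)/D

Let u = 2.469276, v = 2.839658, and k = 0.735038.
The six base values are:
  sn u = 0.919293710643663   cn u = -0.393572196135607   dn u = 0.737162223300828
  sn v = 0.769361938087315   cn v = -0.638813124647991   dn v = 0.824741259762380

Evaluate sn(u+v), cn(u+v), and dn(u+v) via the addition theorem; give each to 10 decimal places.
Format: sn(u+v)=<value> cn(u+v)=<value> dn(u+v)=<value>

m = k² = 0.540280861444
D = 1 − m·sn²u·sn²v = 0.729735156534345
sn(u+v) = (sn u·cn v·dn v + sn v·cn u·dn u)/D = -0.7075473141673746/0.729735156534345 = -0.9695946643541956
cn(u+v) = (cn u·cn v − sn u·sn v·dn u·dn v)/D = -0.1785782654657041/0.729735156534345 = -0.244716543894921
dn(u+v) = (dn u·dn v − m·sn u·sn v·cn u·cn v)/D = 0.5118947782139414/0.729735156534345 = 0.7014802200911216

sn(u+v)=-0.9695946644 cn(u+v)=-0.2447165439 dn(u+v)=0.7014802201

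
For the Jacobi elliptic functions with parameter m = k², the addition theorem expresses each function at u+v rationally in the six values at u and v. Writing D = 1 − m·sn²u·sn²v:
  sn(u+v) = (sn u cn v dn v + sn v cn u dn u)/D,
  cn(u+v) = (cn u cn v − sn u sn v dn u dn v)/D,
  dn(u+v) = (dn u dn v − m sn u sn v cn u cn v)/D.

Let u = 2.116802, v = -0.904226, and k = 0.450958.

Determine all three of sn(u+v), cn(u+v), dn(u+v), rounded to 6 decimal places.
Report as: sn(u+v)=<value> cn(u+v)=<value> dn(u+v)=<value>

sn(u+v)=0.919818 cn(u+v)=0.392345 dn(u+v)=0.909913

sn u = 0.917397216076344, cn u = -0.3979727979842012, dn u = 0.9104098035011048
sn v = -0.772664996568116, cn v = 0.634813990928361, dn v = 0.9373312870346347
m = k² = 0.203363117764
D = 1 − m·sn²u·sn²v = 0.8978191517578142
sn(u+v) = (sn u·cn v·dn v + sn v·cn u·dn u)/D = 0.825830493241707/0.8978191517578142 = 0.9198183082025343
cn(u+v) = (cn u·cn v − sn u·sn v·dn u·dn v)/D = 0.3522544899575871/0.8978191517578142 = 0.3923445933046964
dn(u+v) = (dn u·dn v − m·sn u·sn v·cn u·cn v)/D = 0.8169372042421478/0.8978191517578142 = 0.9099128734809121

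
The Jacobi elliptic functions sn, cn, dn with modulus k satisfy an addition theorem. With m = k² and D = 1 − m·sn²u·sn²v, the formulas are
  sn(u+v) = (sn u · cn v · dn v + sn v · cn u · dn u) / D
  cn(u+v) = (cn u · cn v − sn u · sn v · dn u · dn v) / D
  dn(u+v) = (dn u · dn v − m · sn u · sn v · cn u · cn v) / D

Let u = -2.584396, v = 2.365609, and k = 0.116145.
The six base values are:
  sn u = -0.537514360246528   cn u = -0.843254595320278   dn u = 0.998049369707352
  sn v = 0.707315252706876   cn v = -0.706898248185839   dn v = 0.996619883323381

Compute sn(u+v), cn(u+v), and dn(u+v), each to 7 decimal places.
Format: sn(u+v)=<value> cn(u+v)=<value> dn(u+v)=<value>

sn(u+v)=-0.2170229 cn(u+v)=0.9761665 dn(u+v)=0.9996823

m = k² = 0.013489661025
D = 1 − m·sn²u·sn²v = 0.998050122956696
sn(u+v) = (sn u·cn v·dn v + sn v·cn u·dn u)/D = -0.2165997663205622/0.998050122956696 = -0.2170229343581376
cn(u+v) = (cn u·cn v − sn u·sn v·dn u·dn v)/D = 0.9742631005861578/0.998050122956696 = 0.9761665052451777
dn(u+v) = (dn u·dn v − m·sn u·sn v·cn u·cn v)/D = 0.9977330175443903/0.998050122956696 = 0.9996822750631338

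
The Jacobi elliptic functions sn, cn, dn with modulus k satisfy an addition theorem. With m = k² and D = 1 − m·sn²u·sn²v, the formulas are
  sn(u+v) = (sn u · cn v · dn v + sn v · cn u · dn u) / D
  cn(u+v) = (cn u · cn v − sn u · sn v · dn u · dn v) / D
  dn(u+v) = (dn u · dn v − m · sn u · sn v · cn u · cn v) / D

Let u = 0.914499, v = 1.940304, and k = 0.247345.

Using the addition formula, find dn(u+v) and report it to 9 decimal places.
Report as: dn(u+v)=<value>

sn u = 0.7882205109338118, cn u = 0.6153929038778727, dn u = 0.9808107165495343
sn v = 0.9446381632124089, cn v = -0.3281139140644393, dn v = 0.9723204020145169
m = k² = 0.061179549025
D = 1 − m·sn²u·sn²v = 0.9660818068498421
dn(u+v) = (dn u·dn v − m·sn u·sn v·cn u·cn v)/D = 0.9628603383395976/0.9660818068498421 = 0.9966654288618177

dn(u+v)=0.996665429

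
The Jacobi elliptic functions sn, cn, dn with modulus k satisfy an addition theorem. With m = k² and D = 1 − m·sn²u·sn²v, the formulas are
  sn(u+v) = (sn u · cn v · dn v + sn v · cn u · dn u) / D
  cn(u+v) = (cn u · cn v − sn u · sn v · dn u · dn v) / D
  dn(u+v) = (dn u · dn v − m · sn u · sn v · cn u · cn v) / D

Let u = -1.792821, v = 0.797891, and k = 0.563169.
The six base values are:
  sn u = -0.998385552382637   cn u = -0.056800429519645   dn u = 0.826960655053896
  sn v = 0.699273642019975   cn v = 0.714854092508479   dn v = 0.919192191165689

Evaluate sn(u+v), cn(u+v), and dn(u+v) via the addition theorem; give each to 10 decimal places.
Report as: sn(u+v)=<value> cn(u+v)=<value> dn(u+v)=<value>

m = k² = 0.317159322561
D = 1 − m·sn²u·sn²v = 0.8454146356065942
sn(u+v) = (sn u·cn v·dn v + sn v·cn u·dn u)/D = -0.6888735510149371/0.8454146356065942 = -0.8148351376962653
cn(u+v) = (cn u·cn v − sn u·sn v·dn u·dn v)/D = 0.4900807451939948/0.8454146356065942 = 0.5796927620520273
dn(u+v) = (dn u·dn v − m·sn u·sn v·cn u·cn v)/D = 0.7511451086354484/0.8454146356065942 = 0.8884931452558704

sn(u+v)=-0.8148351377 cn(u+v)=0.5796927621 dn(u+v)=0.8884931453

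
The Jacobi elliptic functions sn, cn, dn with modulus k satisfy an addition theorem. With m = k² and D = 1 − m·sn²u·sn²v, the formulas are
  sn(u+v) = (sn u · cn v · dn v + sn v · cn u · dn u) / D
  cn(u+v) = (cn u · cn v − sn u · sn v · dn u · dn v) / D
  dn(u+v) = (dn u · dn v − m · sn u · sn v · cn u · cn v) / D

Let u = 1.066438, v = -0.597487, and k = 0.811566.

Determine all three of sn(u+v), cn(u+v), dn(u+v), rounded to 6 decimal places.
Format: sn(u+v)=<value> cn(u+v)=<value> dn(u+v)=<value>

sn u = 0.8199640027354896, cn u = 0.572415089090071, dn u = 0.7464380538853259
sn v = -0.5445662538423673, cn v = 0.8387178281019728, dn v = 0.8970389680588674
m = k² = 0.658639372356
D = 1 − m·sn²u·sn²v = 0.8686776298571107
sn(u+v) = (sn u·cn v·dn v + sn v·cn u·dn u)/D = 0.3842320954924901/0.8686776298571107 = 0.4423183955545082
cn(u+v) = (cn u·cn v − sn u·sn v·dn u·dn v)/D = 0.7790805615644748/0.8686776298571107 = 0.896858091870774
dn(u+v) = (dn u·dn v − m·sn u·sn v·cn u·cn v)/D = 0.8107792916768348/0.8686776298571107 = 0.9333488785824959

sn(u+v)=0.442318 cn(u+v)=0.896858 dn(u+v)=0.933349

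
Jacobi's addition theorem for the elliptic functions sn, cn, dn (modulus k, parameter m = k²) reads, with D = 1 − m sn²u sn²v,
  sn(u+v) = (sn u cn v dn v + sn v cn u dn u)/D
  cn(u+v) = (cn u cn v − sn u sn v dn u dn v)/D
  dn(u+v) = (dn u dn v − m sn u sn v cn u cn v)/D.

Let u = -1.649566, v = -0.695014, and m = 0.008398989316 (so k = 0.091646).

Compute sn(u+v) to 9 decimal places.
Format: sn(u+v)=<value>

sn(u+v)=-0.719444627

sn u = -0.9971784099174338, cn u = -0.07506809438462113, dn u = 0.9958154150375704
sn v = -0.6400685370868504, cn v = 0.7683178169426369, dn v = 0.9982780359772624
m = k² = 0.008398989316
D = 1 − m·sn²u·sn²v = 0.9965784276933435
sn(u+v) = (sn u·cn v·dn v + sn v·cn u·dn u)/D = -0.7169829949980156/0.9965784276933435 = -0.7194446268092791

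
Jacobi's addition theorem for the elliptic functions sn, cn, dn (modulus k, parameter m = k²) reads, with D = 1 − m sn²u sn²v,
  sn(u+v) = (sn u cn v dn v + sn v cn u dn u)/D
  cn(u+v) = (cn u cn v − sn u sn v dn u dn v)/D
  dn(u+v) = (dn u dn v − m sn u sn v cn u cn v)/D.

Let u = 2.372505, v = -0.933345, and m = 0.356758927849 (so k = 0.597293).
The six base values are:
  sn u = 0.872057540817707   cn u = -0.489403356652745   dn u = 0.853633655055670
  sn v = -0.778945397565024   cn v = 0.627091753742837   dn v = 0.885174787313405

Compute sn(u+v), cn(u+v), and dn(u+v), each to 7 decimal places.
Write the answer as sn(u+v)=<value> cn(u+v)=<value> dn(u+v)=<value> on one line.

m = k² = 0.356758927849
D = 1 − m·sn²u·sn²v = 0.8353813010276245
sn(u+v) = (sn u·cn v·dn v + sn v·cn u·dn u)/D = 0.8094877010757582/0.8353813010276245 = 0.9690038549821334
cn(u+v) = (cn u·cn v − sn u·sn v·dn u·dn v)/D = 0.206377275671743/0.8353813010276245 = 0.2470456011139738
dn(u+v) = (dn u·dn v − m·sn u·sn v·cn u·cn v)/D = 0.6812403208865798/0.8353813010276245 = 0.8154842825049689

sn(u+v)=0.9690039 cn(u+v)=0.2470456 dn(u+v)=0.8154843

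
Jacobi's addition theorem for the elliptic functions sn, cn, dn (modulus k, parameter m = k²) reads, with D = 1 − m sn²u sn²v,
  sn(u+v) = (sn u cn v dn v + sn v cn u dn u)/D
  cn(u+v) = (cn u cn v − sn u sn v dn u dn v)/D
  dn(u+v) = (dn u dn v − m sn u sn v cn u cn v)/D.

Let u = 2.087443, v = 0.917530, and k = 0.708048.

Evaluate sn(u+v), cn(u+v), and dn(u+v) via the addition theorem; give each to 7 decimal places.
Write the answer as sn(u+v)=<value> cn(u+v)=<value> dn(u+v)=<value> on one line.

sn u = 0.9864619451401357, cn u = -0.1639903374907799, dn u = 0.7156467463373065
sn v = 0.7600973434435565, cn v = 0.6498092246883297, dn v = 0.8428264774577129
m = k² = 0.501331970304
D = 1 − m·sn²u·sn²v = 0.7181458055158996
sn(u+v) = (sn u·cn v·dn v + sn v·cn u·dn u)/D = 0.451057567195504/0.7181458055158996 = 0.6280863352971539
cn(u+v) = (cn u·cn v − sn u·sn v·dn u·dn v)/D = -0.5588206054323281/0.7181458055158996 = -0.778143659880996
dn(u+v) = (dn u·dn v − m·sn u·sn v·cn u·cn v)/D = 0.6432230874730229/0.7181458055158996 = 0.8956719965953794

sn(u+v)=0.6280863 cn(u+v)=-0.7781437 dn(u+v)=0.8956720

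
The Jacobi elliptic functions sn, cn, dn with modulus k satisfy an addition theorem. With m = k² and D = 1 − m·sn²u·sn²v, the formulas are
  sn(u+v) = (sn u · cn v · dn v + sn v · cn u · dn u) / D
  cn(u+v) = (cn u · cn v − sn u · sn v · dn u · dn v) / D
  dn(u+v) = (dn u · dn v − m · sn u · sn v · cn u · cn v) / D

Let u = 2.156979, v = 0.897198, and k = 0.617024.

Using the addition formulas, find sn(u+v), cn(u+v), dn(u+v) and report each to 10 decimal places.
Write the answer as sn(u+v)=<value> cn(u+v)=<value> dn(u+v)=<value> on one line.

sn(u+v)=0.4512102144 cn(u+v)=-0.8924176951 dn(u+v)=0.9604630376

sn u = 0.9517440849528041, cn u = -0.3068928098821308, dn u = 0.8094063749428734
sn v = 0.7568287016009838, cn v = 0.6536132774301399, dn v = 0.884267099966608
m = k² = 0.380718616576
D = 1 − m·sn²u·sn²v = 0.8024669935270815
sn(u+v) = (sn u·cn v·dn v + sn v·cn u·dn u)/D = 0.3620813041680815/0.8024669935270815 = 0.4512102143623706
cn(u+v) = (cn u·cn v − sn u·sn v·dn u·dn v)/D = -0.7161357447246536/0.8024669935270815 = -0.8924176950593615
dn(u+v) = (dn u·dn v − m·sn u·sn v·cn u·cn v)/D = 0.7707398861416168/0.8024669935270815 = 0.9604630375562058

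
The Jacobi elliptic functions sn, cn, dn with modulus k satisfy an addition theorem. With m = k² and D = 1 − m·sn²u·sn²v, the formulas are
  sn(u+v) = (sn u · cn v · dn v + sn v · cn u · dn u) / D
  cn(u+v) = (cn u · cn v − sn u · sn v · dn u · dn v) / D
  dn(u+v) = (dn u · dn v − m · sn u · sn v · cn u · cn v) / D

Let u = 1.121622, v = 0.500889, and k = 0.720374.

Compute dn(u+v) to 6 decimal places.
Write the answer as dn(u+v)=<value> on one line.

dn(u+v)=0.704569

sn u = 0.8558937955085903, cn u = 0.5171516323187034, dn u = 0.7873050752236847
sn v = 0.4711605222828182, cn v = 0.8820474829861383, dn v = 0.9406378882202194
m = k² = 0.518938699876
D = 1 − m·sn²u·sn²v = 0.9156094913089426
dn(u+v) = (dn u·dn v − m·sn u·sn v·cn u·cn v)/D = 0.6451104633058448/0.9156094913089426 = 0.7045694364565879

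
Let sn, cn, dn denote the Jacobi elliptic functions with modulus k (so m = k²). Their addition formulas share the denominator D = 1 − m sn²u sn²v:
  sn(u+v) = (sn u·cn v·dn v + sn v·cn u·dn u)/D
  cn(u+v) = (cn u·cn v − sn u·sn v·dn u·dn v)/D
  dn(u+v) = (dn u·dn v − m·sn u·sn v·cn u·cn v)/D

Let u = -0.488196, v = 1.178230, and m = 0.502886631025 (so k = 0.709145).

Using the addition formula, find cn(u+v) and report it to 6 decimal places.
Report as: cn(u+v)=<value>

cn(u+v)=0.786799

sn u = -0.4608414594725184, cn u = 0.8874824782671707, dn u = 0.9450923377016982
sn v = 0.8794815753907832, cn v = 0.4759329349269139, dn v = 0.7816797971506478
m = k² = 0.502886631025
D = 1 − m·sn²u·sn²v = 0.917391132504929
cn(u+v) = (cn u·cn v − sn u·sn v·dn u·dn v)/D = 0.7218025630253732/0.917391132504929 = 0.7867991497307121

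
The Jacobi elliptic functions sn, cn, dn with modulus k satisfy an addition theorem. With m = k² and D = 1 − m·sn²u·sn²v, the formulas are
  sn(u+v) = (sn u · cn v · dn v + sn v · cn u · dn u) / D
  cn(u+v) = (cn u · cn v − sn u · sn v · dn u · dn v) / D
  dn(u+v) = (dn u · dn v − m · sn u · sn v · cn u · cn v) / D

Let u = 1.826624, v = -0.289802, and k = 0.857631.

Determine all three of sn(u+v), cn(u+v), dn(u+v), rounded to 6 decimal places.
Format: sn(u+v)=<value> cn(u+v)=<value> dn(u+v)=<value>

sn u = 0.9874656295972321, cn u = 0.1578341862973354, dn u = 0.5317822322552603
sn v = -0.2829577066136774, cn v = 0.9591323872479378, dn v = 0.9701080708042889
m = k² = 0.735530932161
D = 1 − m·sn²u·sn²v = 0.9425767231965263
sn(u+v) = (sn u·cn v·dn v + sn v·cn u·dn u)/D = 0.8950497067342503/0.9425767231965263 = 0.949577561918674
cn(u+v) = (cn u·cn v − sn u·sn v·dn u·dn v)/D = 0.2955281739307328/0.9425767231965263 = 0.3135322214710743
dn(u+v) = (dn u·dn v − m·sn u·sn v·cn u·cn v)/D = 0.5469979601933463/0.9425767231965263 = 0.5803219480514349

sn(u+v)=0.949578 cn(u+v)=0.313532 dn(u+v)=0.580322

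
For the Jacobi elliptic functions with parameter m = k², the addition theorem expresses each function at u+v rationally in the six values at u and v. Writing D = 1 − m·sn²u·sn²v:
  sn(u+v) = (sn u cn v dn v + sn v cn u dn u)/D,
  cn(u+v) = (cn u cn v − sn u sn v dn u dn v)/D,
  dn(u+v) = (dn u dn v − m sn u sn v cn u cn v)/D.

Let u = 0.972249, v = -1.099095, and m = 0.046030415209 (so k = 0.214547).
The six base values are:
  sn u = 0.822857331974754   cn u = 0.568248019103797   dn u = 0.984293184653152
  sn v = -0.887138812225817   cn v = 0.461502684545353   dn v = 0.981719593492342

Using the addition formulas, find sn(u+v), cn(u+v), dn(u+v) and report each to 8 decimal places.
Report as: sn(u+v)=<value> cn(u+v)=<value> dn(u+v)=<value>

m = k² = 0.046030415209
D = 1 − m·sn²u·sn²v = 0.9754711527438939
sn(u+v) = (sn u·cn v·dn v + sn v·cn u·dn u)/D = -0.1233879660271361/0.9754711527438939 = -0.1264906355047601
cn(u+v) = (cn u·cn v − sn u·sn v·dn u·dn v)/D = 0.9676359747731517/0.9754711527438939 = 0.9919678014580927
dn(u+v) = (dn u·dn v − m·sn u·sn v·cn u·cn v)/D = 0.9751118785190934/0.9754711527438939 = 0.9996316915945798

sn(u+v)=-0.12649064 cn(u+v)=0.99196780 dn(u+v)=0.99963169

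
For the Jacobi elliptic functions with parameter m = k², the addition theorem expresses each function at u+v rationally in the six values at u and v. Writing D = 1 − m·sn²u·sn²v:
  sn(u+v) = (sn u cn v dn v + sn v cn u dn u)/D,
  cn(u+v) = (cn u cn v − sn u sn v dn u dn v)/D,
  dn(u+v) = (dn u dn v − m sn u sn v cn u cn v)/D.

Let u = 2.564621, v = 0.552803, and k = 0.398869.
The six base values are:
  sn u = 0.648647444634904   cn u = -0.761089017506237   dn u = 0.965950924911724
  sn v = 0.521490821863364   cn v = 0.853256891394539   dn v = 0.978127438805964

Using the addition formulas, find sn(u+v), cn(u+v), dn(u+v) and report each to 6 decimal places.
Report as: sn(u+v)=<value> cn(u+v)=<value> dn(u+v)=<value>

sn(u+v)=0.160899 cn(u+v)=-0.986971 dn(u+v)=0.997938

m = k² = 0.159096479161
D = 1 − m·sn²u·sn²v = 0.9817958112259627
sn(u+v) = (sn u·cn v·dn v + sn v·cn u·dn u)/D = 0.1579704235872908/0.9817958112259627 = 0.1608994678741133
cn(u+v) = (cn u·cn v − sn u·sn v·dn u·dn v)/D = -0.9690037978318239/0.9817958112259627 = -0.9869708006004165
dn(u+v) = (dn u·dn v − m·sn u·sn v·cn u·cn v)/D = 0.9797718189634195/0.9817958112259627 = 0.9979384794277989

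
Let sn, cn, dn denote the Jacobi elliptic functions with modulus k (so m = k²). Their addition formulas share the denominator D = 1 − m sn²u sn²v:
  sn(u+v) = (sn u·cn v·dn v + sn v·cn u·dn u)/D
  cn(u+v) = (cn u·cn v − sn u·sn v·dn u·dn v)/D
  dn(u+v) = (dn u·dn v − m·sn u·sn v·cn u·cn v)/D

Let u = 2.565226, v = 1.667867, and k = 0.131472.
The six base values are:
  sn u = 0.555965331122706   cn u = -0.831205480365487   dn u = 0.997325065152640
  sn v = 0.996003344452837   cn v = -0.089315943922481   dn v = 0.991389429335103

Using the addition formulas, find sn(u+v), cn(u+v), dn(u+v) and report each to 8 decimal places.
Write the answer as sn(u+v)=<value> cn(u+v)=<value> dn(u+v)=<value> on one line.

m = k² = 0.017284886784
D = 1 − m·sn²u·sn²v = 0.9946999062196091
sn(u+v) = (sn u·cn v·dn v + sn v·cn u·dn u)/D = -0.8748979010594531/0.9946999062196091 = -0.8795596496882486
cn(u+v) = (cn u·cn v − sn u·sn v·dn u·dn v)/D = -0.4732669079441986/0.9946999062196091 = -0.4757886323151126
dn(u+v) = (dn u·dn v − m·sn u·sn v·cn u·cn v)/D = 0.9880269480911021/0.9946999062196091 = 0.9932914861187956

sn(u+v)=-0.87955965 cn(u+v)=-0.47578863 dn(u+v)=0.99329149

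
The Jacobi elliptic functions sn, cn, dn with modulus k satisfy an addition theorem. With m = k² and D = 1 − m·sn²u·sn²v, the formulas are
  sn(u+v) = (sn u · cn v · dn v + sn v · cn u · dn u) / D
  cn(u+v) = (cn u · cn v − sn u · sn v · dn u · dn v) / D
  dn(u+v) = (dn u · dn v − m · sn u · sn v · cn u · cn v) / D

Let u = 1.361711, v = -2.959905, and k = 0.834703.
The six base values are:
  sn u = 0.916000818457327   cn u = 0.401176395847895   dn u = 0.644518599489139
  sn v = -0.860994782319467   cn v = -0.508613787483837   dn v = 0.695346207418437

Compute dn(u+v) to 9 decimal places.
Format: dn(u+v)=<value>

dn(u+v)=0.593053862

m = k² = 0.696729098209
D = 1 − m·sn²u·sn²v = 0.5666321280330705
dn(u+v) = (dn u·dn v − m·sn u·sn v·cn u·cn v)/D = 0.3360433721439682/0.5666321280330705 = 0.5930538624953432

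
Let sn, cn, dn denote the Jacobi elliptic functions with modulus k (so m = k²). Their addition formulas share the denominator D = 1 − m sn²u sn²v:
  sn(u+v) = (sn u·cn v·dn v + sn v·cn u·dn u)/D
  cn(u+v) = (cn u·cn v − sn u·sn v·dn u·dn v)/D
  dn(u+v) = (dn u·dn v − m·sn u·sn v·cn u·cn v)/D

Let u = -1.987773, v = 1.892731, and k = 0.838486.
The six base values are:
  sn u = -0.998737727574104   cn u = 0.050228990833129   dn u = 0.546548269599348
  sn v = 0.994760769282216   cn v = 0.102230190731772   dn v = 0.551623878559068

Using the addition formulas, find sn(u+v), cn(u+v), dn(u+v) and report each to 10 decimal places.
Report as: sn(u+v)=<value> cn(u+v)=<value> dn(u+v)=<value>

sn(u+v)=-0.0947990475 cn(u+v)=0.9954964292 dn(u+v)=0.9968358489

m = k² = 0.703058772196
D = 1 − m·sn²u·sn²v = 0.3060441487652852
sn(u+v) = (sn u·cn v·dn v + sn v·cn u·dn u)/D = -0.02901269378931944/0.3060441487652852 = -0.09479904747850669
cn(u+v) = (cn u·cn v − sn u·sn v·dn u·dn v)/D = 0.304665857280653/0.3060441487652852 = 0.9954964292237154
dn(u+v) = (dn u·dn v − m·sn u·sn v·cn u·cn v)/D = 0.3050757788368811/0.3060441487652852 = 0.9968358489050977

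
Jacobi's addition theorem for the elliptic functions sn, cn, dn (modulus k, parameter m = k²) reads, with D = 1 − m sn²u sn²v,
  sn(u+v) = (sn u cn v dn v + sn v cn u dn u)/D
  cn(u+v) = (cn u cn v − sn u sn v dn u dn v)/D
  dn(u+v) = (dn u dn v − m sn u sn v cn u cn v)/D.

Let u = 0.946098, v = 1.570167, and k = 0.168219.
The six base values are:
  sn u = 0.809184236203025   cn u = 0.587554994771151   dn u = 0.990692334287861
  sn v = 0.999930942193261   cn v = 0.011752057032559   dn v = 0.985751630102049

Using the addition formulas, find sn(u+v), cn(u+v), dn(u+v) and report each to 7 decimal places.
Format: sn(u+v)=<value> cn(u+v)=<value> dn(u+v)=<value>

m = k² = 0.028297631961
D = 1 − m·sn²u·sn²v = 0.9814738602309671
sn(u+v) = (sn u·cn v·dn v + sn v·cn u·dn u)/D = 0.5914201149843512/0.9814738602309671 = 0.6025836641692874
cn(u+v) = (cn u·cn v − sn u·sn v·dn u·dn v)/D = -0.7832708253909198/0.9814738602309671 = -0.7980557171503224
dn(u+v) = (dn u·dn v − m·sn u·sn v·cn u·cn v)/D = 0.9764184841608057/0.9814738602309671 = 0.994849199479473

sn(u+v)=0.6025837 cn(u+v)=-0.7980557 dn(u+v)=0.9948492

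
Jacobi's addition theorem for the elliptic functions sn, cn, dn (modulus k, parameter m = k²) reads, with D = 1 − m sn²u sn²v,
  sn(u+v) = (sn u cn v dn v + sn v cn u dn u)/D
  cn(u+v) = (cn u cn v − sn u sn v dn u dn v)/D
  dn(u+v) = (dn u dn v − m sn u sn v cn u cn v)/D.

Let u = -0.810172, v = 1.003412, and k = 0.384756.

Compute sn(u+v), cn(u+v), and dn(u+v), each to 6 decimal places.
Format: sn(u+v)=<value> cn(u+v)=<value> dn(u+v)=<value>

sn u = -0.7164481171338688, cn u = 0.6976403768814805, dn u = 0.9612558587334949
sn v = 0.8322142691200956, cn v = 0.5544541552490207, dn v = 0.9473501585450975
m = k² = 0.148037179536
D = 1 − m·sn²u·sn²v = 0.9473727581843876
sn(u+v) = (sn u·cn v·dn v + sn v·cn u·dn u)/D = 0.1817688226138116/0.9473727581843876 = 0.1918662121572572
cn(u+v) = (cn u·cn v − sn u·sn v·dn u·dn v)/D = 0.9297716053286866/0.9473727581843876 = 0.9814210903747822
dn(u+v) = (dn u·dn v − m·sn u·sn v·cn u·cn v)/D = 0.9447878114265386/0.9473727581843876 = 0.9972714575804322

sn(u+v)=0.191866 cn(u+v)=0.981421 dn(u+v)=0.997271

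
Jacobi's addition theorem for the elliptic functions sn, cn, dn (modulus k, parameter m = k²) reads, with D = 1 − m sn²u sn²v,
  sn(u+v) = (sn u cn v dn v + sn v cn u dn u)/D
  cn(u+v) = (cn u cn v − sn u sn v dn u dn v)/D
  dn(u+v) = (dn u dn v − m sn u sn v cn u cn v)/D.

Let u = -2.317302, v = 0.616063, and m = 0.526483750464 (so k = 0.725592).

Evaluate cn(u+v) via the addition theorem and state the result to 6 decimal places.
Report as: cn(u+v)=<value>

cn(u+v)=0.121104

sn u = -0.9529623762087551, cn u = -0.3030886166297954, dn u = 0.7224129521107965
sn v = 0.5623135778107708, cn v = 0.8269240837039699, dn v = 0.9129773542195678
m = k² = 0.526483750464
D = 1 − m·sn²u·sn²v = 0.8488202505133547
cn(u+v) = (cn u·cn v − sn u·sn v·dn u·dn v)/D = 0.1027958289776736/0.8488202505133547 = 0.1211043550333585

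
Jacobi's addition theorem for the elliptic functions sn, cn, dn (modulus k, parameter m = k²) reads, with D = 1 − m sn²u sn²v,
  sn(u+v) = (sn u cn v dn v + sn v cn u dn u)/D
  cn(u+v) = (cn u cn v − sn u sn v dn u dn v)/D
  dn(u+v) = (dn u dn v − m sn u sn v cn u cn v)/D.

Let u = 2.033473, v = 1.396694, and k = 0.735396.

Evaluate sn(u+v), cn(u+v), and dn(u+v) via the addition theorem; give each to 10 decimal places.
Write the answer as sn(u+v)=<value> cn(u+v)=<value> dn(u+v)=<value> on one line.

sn u = 0.9952788240838536, cn u = -0.09705700557023988, dn u = 0.6813862057895403
sn v = 0.9421864806552671, cn v = 0.3350889966418504, dn v = 0.7210527520432943
m = k² = 0.540807276816
D = 1 − m·sn²u·sn²v = 0.5244394823419238
sn(u+v) = (sn u·cn v·dn v + sn v·cn u·dn u)/D = 0.1781662219108411/0.5244394823419238 = 0.3397269425925494
cn(u+v) = (cn u·cn v − sn u·sn v·dn u·dn v)/D = -0.4932479782108407/0.5244394823419238 = -0.9405241115871079
dn(u+v) = (dn u·dn v − m·sn u·sn v·cn u·cn v)/D = 0.507808837720776/0.5244394823419238 = 0.9682887250462485

sn(u+v)=0.3397269426 cn(u+v)=-0.9405241116 dn(u+v)=0.9682887250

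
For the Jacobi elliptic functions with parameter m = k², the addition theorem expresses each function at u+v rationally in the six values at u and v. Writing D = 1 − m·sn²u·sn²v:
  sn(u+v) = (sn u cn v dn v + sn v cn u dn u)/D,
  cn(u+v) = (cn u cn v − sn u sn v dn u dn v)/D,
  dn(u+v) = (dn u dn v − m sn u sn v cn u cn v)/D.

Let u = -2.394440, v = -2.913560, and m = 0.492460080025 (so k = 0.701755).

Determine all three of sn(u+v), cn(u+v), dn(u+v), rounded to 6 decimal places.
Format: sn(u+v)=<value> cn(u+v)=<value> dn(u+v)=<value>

sn u = -0.9215244230993696, cn u = -0.3883204058910297, dn u = 0.7627577096405747
sn v = -0.6797972897232203, cn v = -0.7334000578708486, dn v = 0.8788755333370863
m = k² = 0.492460080025
D = 1 − m·sn²u·sn²v = 0.8067392821174347
sn(u+v) = (sn u·cn v·dn v + sn v·cn u·dn u)/D = 0.7953367101025824/0.8067392821174347 = 0.9858658524908765
cn(u+v) = (cn u·cn v − sn u·sn v·dn u·dn v)/D = -0.1351583770047369/0.8067392821174347 = -0.1675366255253978
dn(u+v) = (dn u·dn v − m·sn u·sn v·cn u·cn v)/D = 0.5825096424179389/0.8067392821174347 = 0.7220543927017362

sn(u+v)=0.985866 cn(u+v)=-0.167537 dn(u+v)=0.722054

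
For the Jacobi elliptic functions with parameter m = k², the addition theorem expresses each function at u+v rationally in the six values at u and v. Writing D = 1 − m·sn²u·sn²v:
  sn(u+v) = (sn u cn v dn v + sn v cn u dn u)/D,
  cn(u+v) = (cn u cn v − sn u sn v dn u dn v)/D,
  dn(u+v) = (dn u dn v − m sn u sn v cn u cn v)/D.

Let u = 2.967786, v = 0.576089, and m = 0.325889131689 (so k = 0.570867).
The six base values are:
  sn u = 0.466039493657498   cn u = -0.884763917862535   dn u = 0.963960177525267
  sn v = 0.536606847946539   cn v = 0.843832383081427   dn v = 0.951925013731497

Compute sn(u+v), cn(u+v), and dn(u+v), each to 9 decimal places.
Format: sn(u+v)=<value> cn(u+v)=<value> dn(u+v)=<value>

m = k² = 0.325889131689
D = 1 − m·sn²u·sn²v = 0.9796188942736712
sn(u+v) = (sn u·cn v·dn v + sn v·cn u·dn u)/D = -0.08330645192482227/0.9796188942736712 = -0.08503965410608889
cn(u+v) = (cn u·cn v − sn u·sn v·dn u·dn v)/D = -0.9760702910578047/0.9796188942736712 = -0.9963775676065358
dn(u+v) = (dn u·dn v − m·sn u·sn v·cn u·cn v)/D = 0.9784638567020399/0.9796188942736712 = 0.9988209317129517

sn(u+v)=-0.085039654 cn(u+v)=-0.996377568 dn(u+v)=0.998820932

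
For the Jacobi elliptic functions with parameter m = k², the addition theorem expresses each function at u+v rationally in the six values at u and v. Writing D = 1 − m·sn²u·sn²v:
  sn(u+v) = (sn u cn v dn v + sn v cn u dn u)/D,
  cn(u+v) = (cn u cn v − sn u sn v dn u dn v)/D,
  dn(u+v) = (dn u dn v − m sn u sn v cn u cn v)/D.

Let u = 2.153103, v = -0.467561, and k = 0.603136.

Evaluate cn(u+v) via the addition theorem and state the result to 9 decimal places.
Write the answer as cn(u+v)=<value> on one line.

cn(u+v)=0.053954201

sn u = 0.9485987838875438, cn u = -0.3164811956610899, dn u = 0.8201601056767452
sn v = -0.445424688847563, cn v = 0.8953194103587008, dn v = 0.9632373969180149
m = k² = 0.363773034496
D = 1 − m·sn²u·sn²v = 0.9350552273932277
cn(u+v) = (cn u·cn v − sn u·sn v·dn u·dn v)/D = 0.05045015813079177/0.9350552273932277 = 0.05395420147688825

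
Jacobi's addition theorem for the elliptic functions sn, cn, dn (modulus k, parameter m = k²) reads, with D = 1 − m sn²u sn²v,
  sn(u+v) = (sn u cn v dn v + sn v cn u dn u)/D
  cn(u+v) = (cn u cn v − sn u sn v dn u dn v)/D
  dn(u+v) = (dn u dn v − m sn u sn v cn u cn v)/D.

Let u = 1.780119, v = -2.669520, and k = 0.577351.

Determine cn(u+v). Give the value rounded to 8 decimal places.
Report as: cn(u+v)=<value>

sn u = 0.9992883874996448, cn u = -0.03771894230170935, dn u = 0.8167864246764304
sn v = -0.6986982817991838, cn v = -0.7154164598406081, dn v = 0.9150263156752589
m = k² = 0.333334177201
D = 1 − m·sn²u·sn²v = 0.8375046728838935
cn(u+v) = (cn u·cn v − sn u·sn v·dn u·dn v)/D = 0.548807023944056/0.8375046728838935 = 0.6552883126660945

cn(u+v)=0.65528831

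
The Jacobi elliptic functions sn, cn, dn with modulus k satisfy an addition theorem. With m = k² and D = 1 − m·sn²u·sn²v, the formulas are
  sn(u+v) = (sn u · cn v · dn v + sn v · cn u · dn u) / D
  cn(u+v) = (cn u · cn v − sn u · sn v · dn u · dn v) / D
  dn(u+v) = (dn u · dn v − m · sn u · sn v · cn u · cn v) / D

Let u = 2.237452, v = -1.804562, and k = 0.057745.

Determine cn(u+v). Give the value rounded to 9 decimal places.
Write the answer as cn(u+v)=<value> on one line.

cn(u+v)=0.907775413

sn u = 0.7872972747457874, cn u = -0.6165735975354898, dn u = 0.9989660468752112
sn v = -0.9731917573595917, cn v = -0.2299952247490145, dn v = 0.9984197022837226
m = k² = 0.003334485025
D = 1 − m·sn²u·sn²v = 0.9980424939568654
cn(u+v) = (cn u·cn v − sn u·sn v·dn u·dn v)/D = 0.9059984373977245/0.9980424939568654 = 0.9077754132549802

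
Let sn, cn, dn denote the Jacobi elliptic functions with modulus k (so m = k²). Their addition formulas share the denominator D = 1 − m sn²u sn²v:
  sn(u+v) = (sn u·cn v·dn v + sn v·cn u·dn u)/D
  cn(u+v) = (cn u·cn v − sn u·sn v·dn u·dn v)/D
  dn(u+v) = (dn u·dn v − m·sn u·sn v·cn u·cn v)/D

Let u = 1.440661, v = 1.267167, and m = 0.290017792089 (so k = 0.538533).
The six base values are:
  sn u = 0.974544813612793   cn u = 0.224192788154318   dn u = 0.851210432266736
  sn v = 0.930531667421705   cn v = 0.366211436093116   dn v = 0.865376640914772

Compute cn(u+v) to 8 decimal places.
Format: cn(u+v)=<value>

m = k² = 0.290017792089
D = 1 − m·sn²u·sn²v = 0.7614987904269006
cn(u+v) = (cn u·cn v − sn u·sn v·dn u·dn v)/D = -0.5858959071851917/0.7614987904269006 = -0.7693983425196711

cn(u+v)=-0.76939834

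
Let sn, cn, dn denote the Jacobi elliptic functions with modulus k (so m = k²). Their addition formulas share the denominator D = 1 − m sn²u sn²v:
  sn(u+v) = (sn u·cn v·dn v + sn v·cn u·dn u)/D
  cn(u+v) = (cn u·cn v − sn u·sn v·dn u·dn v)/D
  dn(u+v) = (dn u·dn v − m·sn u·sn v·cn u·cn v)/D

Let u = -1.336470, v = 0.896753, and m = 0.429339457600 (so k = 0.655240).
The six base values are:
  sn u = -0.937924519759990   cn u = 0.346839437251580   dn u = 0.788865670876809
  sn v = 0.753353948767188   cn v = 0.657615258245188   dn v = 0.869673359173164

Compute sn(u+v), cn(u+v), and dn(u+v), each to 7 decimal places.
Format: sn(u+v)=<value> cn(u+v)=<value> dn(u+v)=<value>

sn(u+v)=-0.4203987 cn(u+v)=0.9073395 dn(u+v)=0.9613120

m = k² = 0.4293394576
D = 1 − m·sn²u·sn²v = 0.7856444559660106
sn(u+v) = (sn u·cn v·dn v + sn v·cn u·dn u)/D = -0.330283886543225/0.7856444559660106 = -0.4203986727521872
cn(u+v) = (cn u·cn v − sn u·sn v·dn u·dn v)/D = 0.712846242523611/0.7856444559660106 = 0.9073394932153011
dn(u+v) = (dn u·dn v − m·sn u·sn v·cn u·cn v)/D = 0.7552494067644051/0.7856444559660106 = 0.9613119535550818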